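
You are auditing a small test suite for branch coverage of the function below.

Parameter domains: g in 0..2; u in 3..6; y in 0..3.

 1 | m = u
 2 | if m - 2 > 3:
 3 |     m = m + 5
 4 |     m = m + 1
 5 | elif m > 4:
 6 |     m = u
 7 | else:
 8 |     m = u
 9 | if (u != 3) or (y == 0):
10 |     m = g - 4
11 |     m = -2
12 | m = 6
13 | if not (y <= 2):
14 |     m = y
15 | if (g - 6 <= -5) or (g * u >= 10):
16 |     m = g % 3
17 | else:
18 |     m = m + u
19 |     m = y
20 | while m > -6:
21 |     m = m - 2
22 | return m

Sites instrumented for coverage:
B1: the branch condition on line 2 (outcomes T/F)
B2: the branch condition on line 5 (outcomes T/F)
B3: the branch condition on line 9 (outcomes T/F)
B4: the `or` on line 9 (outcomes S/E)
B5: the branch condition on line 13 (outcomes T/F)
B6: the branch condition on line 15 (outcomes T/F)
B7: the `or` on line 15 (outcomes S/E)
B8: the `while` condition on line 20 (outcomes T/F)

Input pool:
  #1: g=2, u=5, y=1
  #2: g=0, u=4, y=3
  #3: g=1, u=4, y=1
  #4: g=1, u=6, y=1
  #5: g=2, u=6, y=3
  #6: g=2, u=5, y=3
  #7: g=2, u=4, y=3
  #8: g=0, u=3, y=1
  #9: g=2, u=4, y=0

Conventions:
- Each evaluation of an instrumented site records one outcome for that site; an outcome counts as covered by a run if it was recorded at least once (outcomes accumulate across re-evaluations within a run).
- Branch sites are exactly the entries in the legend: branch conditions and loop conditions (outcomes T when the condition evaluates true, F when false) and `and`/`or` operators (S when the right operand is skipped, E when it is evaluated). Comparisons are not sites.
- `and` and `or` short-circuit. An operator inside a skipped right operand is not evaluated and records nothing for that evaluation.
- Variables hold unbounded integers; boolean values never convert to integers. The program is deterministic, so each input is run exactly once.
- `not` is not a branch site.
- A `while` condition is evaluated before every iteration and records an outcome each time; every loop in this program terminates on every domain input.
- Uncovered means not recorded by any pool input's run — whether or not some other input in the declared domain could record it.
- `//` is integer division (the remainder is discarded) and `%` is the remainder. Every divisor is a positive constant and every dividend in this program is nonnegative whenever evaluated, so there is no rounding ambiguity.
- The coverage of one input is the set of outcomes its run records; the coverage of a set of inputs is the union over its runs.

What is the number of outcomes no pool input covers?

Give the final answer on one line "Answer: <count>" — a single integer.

test 1 (g=2, u=5, y=1) hits B1=F, B2=T, B3=T, B4=S, B5=F, B6=T, B7=E, B8=T, B8=F
test 2 (g=0, u=4, y=3) hits B1=F, B2=F, B3=T, B4=S, B5=T, B6=T, B7=S, B8=T, B8=F
test 3 (g=1, u=4, y=1) hits B1=F, B2=F, B3=T, B4=S, B5=F, B6=T, B7=S, B8=T, B8=F
test 4 (g=1, u=6, y=1) hits B1=T, B3=T, B4=S, B5=F, B6=T, B7=S, B8=T, B8=F
test 5 (g=2, u=6, y=3) hits B1=T, B3=T, B4=S, B5=T, B6=T, B7=E, B8=T, B8=F
test 6 (g=2, u=5, y=3) hits B1=F, B2=T, B3=T, B4=S, B5=T, B6=T, B7=E, B8=T, B8=F
test 7 (g=2, u=4, y=3) hits B1=F, B2=F, B3=T, B4=S, B5=T, B6=F, B7=E, B8=T, B8=F
test 8 (g=0, u=3, y=1) hits B1=F, B2=F, B3=F, B4=E, B5=F, B6=T, B7=S, B8=T, B8=F
test 9 (g=2, u=4, y=0) hits B1=F, B2=F, B3=T, B4=S, B5=F, B6=F, B7=E, B8=T, B8=F
union over the pool: B1=T, B1=F, B2=T, B2=F, B3=T, B3=F, B4=S, B4=E, B5=T, B5=F, B6=T, B6=F, B7=S, B7=E, B8=T, B8=F
uncovered (0 of 16): none

Answer: 0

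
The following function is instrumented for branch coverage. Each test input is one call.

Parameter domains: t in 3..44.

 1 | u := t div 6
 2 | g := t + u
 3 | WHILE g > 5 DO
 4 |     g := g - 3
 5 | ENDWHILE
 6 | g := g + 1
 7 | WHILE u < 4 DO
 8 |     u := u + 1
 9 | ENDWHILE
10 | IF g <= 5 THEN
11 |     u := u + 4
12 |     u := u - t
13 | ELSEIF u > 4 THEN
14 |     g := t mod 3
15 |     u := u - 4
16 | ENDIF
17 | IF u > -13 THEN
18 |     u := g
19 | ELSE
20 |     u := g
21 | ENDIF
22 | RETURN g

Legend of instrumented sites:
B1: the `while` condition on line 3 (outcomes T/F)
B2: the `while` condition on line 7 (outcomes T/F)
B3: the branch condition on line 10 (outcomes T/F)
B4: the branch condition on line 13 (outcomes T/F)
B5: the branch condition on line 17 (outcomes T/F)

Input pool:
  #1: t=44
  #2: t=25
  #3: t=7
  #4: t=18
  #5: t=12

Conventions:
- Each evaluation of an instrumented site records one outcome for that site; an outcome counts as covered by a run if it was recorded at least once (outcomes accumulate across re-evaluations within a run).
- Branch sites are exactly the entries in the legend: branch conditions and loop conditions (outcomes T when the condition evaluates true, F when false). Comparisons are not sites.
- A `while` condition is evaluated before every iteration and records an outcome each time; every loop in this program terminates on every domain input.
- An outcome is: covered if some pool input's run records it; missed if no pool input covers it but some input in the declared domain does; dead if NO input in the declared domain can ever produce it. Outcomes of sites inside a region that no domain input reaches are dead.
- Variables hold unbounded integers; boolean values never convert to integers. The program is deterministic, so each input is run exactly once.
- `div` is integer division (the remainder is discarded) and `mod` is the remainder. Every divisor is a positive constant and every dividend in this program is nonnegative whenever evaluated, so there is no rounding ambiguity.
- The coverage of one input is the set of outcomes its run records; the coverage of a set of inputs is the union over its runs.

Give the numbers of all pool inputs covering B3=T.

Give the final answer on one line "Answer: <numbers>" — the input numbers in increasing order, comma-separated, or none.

input #1 (t=44): hits B3=T
input #2 (t=25): never hits B3=T
input #3 (t=7): never hits B3=T
input #4 (t=18): hits B3=T
input #5 (t=12): never hits B3=T

Answer: 1, 4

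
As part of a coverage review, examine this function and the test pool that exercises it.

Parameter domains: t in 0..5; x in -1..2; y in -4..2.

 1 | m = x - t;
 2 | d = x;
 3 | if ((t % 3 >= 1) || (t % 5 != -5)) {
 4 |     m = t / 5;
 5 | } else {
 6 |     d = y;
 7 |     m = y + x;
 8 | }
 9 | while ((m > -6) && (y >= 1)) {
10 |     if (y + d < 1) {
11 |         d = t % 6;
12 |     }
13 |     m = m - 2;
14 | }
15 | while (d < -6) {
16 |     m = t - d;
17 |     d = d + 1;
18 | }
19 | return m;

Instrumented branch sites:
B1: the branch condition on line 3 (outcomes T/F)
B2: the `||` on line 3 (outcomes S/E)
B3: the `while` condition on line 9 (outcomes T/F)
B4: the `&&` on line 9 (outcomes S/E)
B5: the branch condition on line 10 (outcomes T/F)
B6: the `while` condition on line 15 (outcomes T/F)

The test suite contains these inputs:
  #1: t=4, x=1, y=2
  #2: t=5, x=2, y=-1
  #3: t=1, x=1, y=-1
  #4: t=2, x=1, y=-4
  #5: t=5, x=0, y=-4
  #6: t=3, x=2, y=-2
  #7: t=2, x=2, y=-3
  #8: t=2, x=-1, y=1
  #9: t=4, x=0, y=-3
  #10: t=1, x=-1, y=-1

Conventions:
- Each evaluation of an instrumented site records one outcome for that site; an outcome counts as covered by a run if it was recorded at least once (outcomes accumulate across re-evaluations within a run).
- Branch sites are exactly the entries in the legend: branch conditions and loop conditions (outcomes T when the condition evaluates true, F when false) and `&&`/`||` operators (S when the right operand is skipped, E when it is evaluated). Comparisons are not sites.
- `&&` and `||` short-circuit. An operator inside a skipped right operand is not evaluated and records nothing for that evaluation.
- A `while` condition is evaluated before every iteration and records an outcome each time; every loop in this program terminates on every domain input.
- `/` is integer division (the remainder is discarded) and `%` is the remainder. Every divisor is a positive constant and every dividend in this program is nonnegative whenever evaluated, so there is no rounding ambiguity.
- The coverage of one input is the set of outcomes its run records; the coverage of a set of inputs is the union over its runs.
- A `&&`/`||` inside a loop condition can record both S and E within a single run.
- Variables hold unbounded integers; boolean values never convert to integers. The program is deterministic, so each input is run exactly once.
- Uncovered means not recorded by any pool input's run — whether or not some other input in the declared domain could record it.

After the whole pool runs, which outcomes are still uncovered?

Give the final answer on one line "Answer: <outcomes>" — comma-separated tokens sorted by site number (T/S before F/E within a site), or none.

input #1 (t=4, x=1, y=2): covers B1=T, B2=S, B3=T, B3=F, B4=S, B4=E, B5=F, B6=F
input #2 (t=5, x=2, y=-1): covers B1=T, B2=S, B3=F, B4=E, B6=F
input #3 (t=1, x=1, y=-1): covers B1=T, B2=S, B3=F, B4=E, B6=F
input #4 (t=2, x=1, y=-4): covers B1=T, B2=S, B3=F, B4=E, B6=F
input #5 (t=5, x=0, y=-4): covers B1=T, B2=S, B3=F, B4=E, B6=F
input #6 (t=3, x=2, y=-2): covers B1=T, B2=E, B3=F, B4=E, B6=F
input #7 (t=2, x=2, y=-3): covers B1=T, B2=S, B3=F, B4=E, B6=F
input #8 (t=2, x=-1, y=1): covers B1=T, B2=S, B3=T, B3=F, B4=S, B4=E, B5=T, B5=F, B6=F
input #9 (t=4, x=0, y=-3): covers B1=T, B2=S, B3=F, B4=E, B6=F
input #10 (t=1, x=-1, y=-1): covers B1=T, B2=S, B3=F, B4=E, B6=F
union over the pool: B1=T, B2=S, B2=E, B3=T, B3=F, B4=S, B4=E, B5=T, B5=F, B6=F
uncovered (2 of 12): B1=F, B6=T

Answer: B1=F, B6=T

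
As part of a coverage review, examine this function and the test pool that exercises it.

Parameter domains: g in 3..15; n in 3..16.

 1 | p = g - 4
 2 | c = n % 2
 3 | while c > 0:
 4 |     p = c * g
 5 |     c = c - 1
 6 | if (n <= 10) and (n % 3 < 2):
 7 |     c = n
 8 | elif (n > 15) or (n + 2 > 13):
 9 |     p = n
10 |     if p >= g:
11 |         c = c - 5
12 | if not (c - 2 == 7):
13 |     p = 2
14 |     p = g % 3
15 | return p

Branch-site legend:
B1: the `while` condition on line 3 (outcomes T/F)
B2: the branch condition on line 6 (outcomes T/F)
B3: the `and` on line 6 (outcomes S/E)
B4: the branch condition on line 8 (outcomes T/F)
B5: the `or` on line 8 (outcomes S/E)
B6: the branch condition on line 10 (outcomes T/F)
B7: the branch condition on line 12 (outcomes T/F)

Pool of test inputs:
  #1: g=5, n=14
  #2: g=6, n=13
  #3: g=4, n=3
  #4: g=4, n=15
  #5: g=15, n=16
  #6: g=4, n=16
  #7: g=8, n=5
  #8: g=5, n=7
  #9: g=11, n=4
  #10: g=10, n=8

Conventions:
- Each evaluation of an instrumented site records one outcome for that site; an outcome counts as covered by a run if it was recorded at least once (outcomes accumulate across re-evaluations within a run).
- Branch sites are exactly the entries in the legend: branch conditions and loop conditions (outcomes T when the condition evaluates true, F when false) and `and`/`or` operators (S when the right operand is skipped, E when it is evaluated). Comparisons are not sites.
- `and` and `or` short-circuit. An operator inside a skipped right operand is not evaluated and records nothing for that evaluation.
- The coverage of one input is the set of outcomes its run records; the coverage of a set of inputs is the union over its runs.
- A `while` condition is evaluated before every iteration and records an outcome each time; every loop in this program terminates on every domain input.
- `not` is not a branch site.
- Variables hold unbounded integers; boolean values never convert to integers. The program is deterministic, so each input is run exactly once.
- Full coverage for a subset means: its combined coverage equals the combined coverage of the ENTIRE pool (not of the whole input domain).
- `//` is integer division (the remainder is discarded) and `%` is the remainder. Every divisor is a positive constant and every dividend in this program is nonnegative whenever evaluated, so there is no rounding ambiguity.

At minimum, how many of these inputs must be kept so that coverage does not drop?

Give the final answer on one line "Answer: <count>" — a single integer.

input #1 (g=5, n=14): events B1->F, B3->S, B2->F, B5->E, B4->T, B6->T, B7->T; covers B1=F, B2=F, B3=S, B4=T, B5=E, B6=T, B7=T
input #2 (g=6, n=13): events B1->T, B1->F, B3->S, B2->F, B5->E, B4->T, B6->T, B7->T; covers B1=T, B1=F, B2=F, B3=S, B4=T, B5=E, B6=T, B7=T
input #3 (g=4, n=3): events B1->T, B1->F, B3->E, B2->T, B7->T; covers B1=T, B1=F, B2=T, B3=E, B7=T
input #4 (g=4, n=15): events B1->T, B1->F, B3->S, B2->F, B5->E, B4->T, B6->T, B7->T; covers B1=T, B1=F, B2=F, B3=S, B4=T, B5=E, B6=T, B7=T
input #5 (g=15, n=16): events B1->F, B3->S, B2->F, B5->S, B4->T, B6->T, B7->T; covers B1=F, B2=F, B3=S, B4=T, B5=S, B6=T, B7=T
input #6 (g=4, n=16): events B1->F, B3->S, B2->F, B5->S, B4->T, B6->T, B7->T; covers B1=F, B2=F, B3=S, B4=T, B5=S, B6=T, B7=T
input #7 (g=8, n=5): events B1->T, B1->F, B3->E, B2->F, B5->E, B4->F, B7->T; covers B1=T, B1=F, B2=F, B3=E, B4=F, B5=E, B7=T
input #8 (g=5, n=7): events B1->T, B1->F, B3->E, B2->T, B7->T; covers B1=T, B1=F, B2=T, B3=E, B7=T
input #9 (g=11, n=4): events B1->F, B3->E, B2->T, B7->T; covers B1=F, B2=T, B3=E, B7=T
input #10 (g=10, n=8): events B1->F, B3->E, B2->F, B5->E, B4->F, B7->T; covers B1=F, B2=F, B3=E, B4=F, B5=E, B7=T
pool-wide coverage (12 outcomes): B1=T, B1=F, B2=T, B2=F, B3=S, B3=E, B4=T, B4=F, B5=S, B5=E, B6=T, B7=T
every size-1 subset falls short of the 12 outcomes (best: 8/12)
every size-2 subset falls short of the 12 outcomes (best: 11/12)
at size 3, {3, 5, 7} reaches all 12 outcomes; every lexicographically earlier size-3 subset fails

Answer: 3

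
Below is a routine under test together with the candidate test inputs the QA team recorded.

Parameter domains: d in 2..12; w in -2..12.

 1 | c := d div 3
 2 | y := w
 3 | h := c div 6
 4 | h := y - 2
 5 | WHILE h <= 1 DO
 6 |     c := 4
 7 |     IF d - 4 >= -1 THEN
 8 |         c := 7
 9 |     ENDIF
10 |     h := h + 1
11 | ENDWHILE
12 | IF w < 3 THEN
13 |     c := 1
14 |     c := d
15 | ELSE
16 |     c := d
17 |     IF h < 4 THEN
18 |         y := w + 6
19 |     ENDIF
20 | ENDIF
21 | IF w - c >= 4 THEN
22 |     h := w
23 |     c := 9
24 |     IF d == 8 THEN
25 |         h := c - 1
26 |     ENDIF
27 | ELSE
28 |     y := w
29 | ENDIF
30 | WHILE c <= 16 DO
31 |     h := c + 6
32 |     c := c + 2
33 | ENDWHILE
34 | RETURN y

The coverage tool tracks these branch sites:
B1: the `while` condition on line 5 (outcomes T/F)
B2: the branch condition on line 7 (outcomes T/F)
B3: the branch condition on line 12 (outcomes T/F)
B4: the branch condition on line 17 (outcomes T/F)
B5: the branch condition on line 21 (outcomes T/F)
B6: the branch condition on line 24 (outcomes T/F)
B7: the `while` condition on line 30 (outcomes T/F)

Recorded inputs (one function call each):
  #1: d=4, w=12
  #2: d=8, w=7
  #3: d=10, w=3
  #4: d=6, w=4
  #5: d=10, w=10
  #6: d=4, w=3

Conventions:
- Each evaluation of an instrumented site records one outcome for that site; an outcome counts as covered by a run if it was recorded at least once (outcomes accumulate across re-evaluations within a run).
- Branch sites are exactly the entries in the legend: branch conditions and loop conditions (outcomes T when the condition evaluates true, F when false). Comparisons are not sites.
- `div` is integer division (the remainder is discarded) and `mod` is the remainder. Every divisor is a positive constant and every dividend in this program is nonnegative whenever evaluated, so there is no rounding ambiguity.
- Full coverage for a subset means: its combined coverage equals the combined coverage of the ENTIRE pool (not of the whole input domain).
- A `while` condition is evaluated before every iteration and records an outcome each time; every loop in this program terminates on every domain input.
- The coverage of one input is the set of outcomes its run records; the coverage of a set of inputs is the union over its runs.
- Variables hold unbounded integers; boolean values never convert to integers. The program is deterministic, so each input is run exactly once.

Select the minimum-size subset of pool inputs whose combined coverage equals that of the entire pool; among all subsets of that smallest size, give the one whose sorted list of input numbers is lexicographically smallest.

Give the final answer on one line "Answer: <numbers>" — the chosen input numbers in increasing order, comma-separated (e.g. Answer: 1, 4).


input #1, d=4, w=12: outcomes B1=F, B3=F, B4=F, B5=T, B6=F, B7=T, B7=F
input #2, d=8, w=7: outcomes B1=F, B3=F, B4=F, B5=F, B7=T, B7=F
input #3, d=10, w=3: outcomes B1=T, B1=F, B2=T, B3=F, B4=T, B5=F, B7=T, B7=F
input #4, d=6, w=4: outcomes B1=F, B3=F, B4=T, B5=F, B7=T, B7=F
input #5, d=10, w=10: outcomes B1=F, B3=F, B4=F, B5=F, B7=T, B7=F
input #6, d=4, w=3: outcomes B1=T, B1=F, B2=T, B3=F, B4=T, B5=F, B7=T, B7=F
together the pool reaches 11 outcomes: B1=T, B1=F, B2=T, B3=F, B4=T, B4=F, B5=T, B5=F, B6=F, B7=T, B7=F
no size-1 subset reaches all 11 outcomes (best union: 8/11)
the canonical winner is {1, 3}: size 2, full 11-outcome coverage, earliest index list among size-2 covers
Answer: 1, 3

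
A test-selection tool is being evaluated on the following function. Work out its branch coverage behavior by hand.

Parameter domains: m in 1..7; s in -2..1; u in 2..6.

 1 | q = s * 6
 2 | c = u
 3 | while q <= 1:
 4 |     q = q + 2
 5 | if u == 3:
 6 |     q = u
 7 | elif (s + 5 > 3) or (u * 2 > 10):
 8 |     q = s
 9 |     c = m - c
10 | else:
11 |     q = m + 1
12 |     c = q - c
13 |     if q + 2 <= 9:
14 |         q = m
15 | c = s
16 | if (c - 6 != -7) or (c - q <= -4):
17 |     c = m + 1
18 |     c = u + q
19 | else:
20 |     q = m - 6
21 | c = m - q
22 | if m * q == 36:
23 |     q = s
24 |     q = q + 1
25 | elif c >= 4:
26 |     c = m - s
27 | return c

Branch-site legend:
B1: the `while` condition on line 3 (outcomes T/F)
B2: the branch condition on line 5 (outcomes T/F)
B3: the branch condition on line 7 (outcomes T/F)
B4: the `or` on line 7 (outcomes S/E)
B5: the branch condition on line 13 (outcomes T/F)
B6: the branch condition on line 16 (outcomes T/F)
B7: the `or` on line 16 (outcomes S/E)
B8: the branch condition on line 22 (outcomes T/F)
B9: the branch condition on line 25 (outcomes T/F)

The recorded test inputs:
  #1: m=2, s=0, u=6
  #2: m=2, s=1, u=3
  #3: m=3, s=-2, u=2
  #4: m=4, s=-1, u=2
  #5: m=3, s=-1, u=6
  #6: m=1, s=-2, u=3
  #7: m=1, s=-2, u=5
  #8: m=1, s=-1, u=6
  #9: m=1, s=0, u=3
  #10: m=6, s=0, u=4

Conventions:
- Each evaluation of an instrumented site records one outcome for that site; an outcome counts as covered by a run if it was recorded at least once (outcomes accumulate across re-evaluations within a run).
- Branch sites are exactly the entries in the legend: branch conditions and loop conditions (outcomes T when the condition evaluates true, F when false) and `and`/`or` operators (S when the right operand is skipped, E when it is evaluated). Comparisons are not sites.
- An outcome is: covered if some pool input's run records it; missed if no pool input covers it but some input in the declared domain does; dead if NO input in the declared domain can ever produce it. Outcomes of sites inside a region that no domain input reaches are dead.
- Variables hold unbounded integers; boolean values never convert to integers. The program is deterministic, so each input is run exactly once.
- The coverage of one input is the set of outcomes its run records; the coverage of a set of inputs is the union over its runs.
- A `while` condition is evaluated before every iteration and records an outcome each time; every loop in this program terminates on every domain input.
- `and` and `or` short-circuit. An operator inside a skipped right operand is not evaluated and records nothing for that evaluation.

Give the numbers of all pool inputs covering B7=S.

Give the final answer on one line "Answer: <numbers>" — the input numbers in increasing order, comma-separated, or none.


input #1 (m=2, s=0, u=6): covers B7=S
input #2 (m=2, s=1, u=3): covers B7=S
input #3 (m=3, s=-2, u=2): covers B7=S
input #4 (m=4, s=-1, u=2): misses B7=S
input #5 (m=3, s=-1, u=6): misses B7=S
input #6 (m=1, s=-2, u=3): covers B7=S
input #7 (m=1, s=-2, u=5): covers B7=S
input #8 (m=1, s=-1, u=6): misses B7=S
input #9 (m=1, s=0, u=3): covers B7=S
input #10 (m=6, s=0, u=4): covers B7=S
Answer: 1, 2, 3, 6, 7, 9, 10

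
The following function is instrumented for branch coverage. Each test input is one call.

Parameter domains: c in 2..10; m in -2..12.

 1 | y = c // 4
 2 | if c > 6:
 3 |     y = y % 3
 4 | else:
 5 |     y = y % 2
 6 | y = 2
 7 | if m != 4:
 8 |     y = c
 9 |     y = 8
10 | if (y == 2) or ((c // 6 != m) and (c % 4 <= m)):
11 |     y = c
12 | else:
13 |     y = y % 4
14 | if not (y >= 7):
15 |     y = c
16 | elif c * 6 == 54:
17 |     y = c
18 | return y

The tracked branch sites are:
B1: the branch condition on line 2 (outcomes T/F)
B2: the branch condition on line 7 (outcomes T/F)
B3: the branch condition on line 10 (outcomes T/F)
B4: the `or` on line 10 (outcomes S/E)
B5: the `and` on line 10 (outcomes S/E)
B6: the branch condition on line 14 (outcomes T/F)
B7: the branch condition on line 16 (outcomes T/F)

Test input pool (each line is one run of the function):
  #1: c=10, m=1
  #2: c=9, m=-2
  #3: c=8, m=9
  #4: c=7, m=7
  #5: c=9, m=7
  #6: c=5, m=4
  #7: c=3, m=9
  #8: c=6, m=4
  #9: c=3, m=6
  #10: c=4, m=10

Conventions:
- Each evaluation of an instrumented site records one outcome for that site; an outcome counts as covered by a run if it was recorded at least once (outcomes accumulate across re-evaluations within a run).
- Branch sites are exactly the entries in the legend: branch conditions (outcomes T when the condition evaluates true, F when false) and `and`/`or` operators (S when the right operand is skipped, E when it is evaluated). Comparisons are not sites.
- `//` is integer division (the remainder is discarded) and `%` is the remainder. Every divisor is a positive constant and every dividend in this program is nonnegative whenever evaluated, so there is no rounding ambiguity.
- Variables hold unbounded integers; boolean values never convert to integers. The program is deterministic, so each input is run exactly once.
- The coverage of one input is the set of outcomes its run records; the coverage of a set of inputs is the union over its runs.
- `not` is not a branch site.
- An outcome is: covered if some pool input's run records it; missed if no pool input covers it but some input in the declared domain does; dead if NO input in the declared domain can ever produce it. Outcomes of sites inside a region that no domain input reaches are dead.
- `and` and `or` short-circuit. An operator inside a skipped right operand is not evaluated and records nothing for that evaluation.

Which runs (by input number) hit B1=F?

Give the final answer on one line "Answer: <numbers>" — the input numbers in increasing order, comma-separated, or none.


input #1 (c=10, m=1): never hits B1=F
input #2 (c=9, m=-2): never hits B1=F
input #3 (c=8, m=9): never hits B1=F
input #4 (c=7, m=7): never hits B1=F
input #5 (c=9, m=7): never hits B1=F
input #6 (c=5, m=4): hits B1=F
input #7 (c=3, m=9): hits B1=F
input #8 (c=6, m=4): hits B1=F
input #9 (c=3, m=6): hits B1=F
input #10 (c=4, m=10): hits B1=F
Answer: 6, 7, 8, 9, 10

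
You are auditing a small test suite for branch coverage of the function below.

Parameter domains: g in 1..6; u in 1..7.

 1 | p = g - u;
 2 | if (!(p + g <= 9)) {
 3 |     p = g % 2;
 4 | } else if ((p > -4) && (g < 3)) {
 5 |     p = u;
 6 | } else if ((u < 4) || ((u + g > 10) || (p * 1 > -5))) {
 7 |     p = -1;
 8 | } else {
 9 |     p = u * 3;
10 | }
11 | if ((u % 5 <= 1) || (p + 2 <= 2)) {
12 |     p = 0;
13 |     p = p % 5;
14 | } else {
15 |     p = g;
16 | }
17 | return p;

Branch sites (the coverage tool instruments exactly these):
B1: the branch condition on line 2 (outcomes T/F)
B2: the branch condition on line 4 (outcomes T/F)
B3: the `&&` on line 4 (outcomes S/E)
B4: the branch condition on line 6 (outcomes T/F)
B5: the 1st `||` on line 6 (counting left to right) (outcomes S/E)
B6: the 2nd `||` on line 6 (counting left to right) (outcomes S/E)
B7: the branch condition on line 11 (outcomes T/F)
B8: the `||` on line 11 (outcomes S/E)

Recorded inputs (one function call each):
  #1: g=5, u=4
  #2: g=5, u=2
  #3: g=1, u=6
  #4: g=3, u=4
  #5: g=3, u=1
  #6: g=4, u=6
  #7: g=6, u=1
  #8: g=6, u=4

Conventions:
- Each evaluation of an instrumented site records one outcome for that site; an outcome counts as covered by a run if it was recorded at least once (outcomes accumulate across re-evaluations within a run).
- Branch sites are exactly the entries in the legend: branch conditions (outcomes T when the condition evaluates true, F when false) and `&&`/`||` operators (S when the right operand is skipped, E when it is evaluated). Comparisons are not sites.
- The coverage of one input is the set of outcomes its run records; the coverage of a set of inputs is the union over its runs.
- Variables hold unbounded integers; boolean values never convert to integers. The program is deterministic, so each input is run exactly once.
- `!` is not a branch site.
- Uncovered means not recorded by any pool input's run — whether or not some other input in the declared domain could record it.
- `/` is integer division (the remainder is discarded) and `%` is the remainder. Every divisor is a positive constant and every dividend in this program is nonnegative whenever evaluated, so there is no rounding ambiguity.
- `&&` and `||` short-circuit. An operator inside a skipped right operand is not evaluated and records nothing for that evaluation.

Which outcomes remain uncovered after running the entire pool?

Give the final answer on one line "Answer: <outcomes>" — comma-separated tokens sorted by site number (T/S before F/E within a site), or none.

test 1 (g=5, u=4) fires B1->F, B3->E, B2->F, B5->E, B6->E, B4->T, B8->E, B7->T; hits B1=F, B2=F, B3=E, B4=T, B5=E, B6=E, B7=T, B8=E
test 2 (g=5, u=2) fires B1->F, B3->E, B2->F, B5->S, B4->T, B8->E, B7->T; hits B1=F, B2=F, B3=E, B4=T, B5=S, B7=T, B8=E
test 3 (g=1, u=6) fires B1->F, B3->S, B2->F, B5->E, B6->E, B4->F, B8->S, B7->T; hits B1=F, B2=F, B3=S, B4=F, B5=E, B6=E, B7=T, B8=S
test 4 (g=3, u=4) fires B1->F, B3->E, B2->F, B5->E, B6->E, B4->T, B8->E, B7->T; hits B1=F, B2=F, B3=E, B4=T, B5=E, B6=E, B7=T, B8=E
test 5 (g=3, u=1) fires B1->F, B3->E, B2->F, B5->S, B4->T, B8->S, B7->T; hits B1=F, B2=F, B3=E, B4=T, B5=S, B7=T, B8=S
test 6 (g=4, u=6) fires B1->F, B3->E, B2->F, B5->E, B6->E, B4->T, B8->S, B7->T; hits B1=F, B2=F, B3=E, B4=T, B5=E, B6=E, B7=T, B8=S
test 7 (g=6, u=1) fires B1->T, B8->S, B7->T; hits B1=T, B7=T, B8=S
test 8 (g=6, u=4) fires B1->F, B3->E, B2->F, B5->E, B6->E, B4->T, B8->E, B7->T; hits B1=F, B2=F, B3=E, B4=T, B5=E, B6=E, B7=T, B8=E
union over the pool: B1=T, B1=F, B2=F, B3=S, B3=E, B4=T, B4=F, B5=S, B5=E, B6=E, B7=T, B8=S, B8=E
uncovered (3 of 16): B2=T, B6=S, B7=F

Answer: B2=T, B6=S, B7=F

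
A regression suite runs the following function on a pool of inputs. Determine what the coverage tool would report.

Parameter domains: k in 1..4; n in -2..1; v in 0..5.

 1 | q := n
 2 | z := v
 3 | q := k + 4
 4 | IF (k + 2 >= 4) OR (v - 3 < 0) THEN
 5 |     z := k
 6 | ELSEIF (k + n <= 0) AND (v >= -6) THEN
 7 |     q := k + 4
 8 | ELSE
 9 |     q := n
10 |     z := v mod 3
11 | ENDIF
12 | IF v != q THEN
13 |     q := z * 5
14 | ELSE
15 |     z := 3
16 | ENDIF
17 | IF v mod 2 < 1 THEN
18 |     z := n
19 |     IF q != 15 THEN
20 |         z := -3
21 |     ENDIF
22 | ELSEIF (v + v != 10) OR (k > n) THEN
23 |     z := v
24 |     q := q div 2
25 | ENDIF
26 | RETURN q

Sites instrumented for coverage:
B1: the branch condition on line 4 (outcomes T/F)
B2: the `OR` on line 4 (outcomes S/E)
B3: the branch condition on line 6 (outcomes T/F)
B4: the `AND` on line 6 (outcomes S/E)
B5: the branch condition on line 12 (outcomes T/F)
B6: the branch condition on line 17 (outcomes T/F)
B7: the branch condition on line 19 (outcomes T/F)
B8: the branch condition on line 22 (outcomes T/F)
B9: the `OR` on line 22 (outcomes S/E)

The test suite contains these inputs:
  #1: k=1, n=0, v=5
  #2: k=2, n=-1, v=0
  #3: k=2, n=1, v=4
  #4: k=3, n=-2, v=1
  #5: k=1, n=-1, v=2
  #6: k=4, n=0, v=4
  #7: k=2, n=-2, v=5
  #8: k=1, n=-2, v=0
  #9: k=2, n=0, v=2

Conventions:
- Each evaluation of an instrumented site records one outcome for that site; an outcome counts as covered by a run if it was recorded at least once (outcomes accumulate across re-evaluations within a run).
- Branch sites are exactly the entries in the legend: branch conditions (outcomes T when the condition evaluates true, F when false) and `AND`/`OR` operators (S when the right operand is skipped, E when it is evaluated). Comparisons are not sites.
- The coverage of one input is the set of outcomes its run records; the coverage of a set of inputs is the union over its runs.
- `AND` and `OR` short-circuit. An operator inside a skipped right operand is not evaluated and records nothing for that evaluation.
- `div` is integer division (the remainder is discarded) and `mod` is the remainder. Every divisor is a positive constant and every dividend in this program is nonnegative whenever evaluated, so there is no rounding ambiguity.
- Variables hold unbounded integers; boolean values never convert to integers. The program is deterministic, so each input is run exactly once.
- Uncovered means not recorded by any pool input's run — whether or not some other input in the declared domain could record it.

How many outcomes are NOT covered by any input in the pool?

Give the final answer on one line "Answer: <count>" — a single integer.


input #1 (k=1, n=0, v=5): events B2->E, B1->F, B4->S, B3->F, B5->T, B6->F, B9->E, B8->T; covers B1=F, B2=E, B3=F, B4=S, B5=T, B6=F, B8=T, B9=E
input #2 (k=2, n=-1, v=0): events B2->S, B1->T, B5->T, B6->T, B7->T; covers B1=T, B2=S, B5=T, B6=T, B7=T
input #3 (k=2, n=1, v=4): events B2->S, B1->T, B5->T, B6->T, B7->T; covers B1=T, B2=S, B5=T, B6=T, B7=T
input #4 (k=3, n=-2, v=1): events B2->S, B1->T, B5->T, B6->F, B9->S, B8->T; covers B1=T, B2=S, B5=T, B6=F, B8=T, B9=S
input #5 (k=1, n=-1, v=2): events B2->E, B1->T, B5->T, B6->T, B7->T; covers B1=T, B2=E, B5=T, B6=T, B7=T
input #6 (k=4, n=0, v=4): events B2->S, B1->T, B5->T, B6->T, B7->T; covers B1=T, B2=S, B5=T, B6=T, B7=T
input #7 (k=2, n=-2, v=5): events B2->S, B1->T, B5->T, B6->F, B9->E, B8->T; covers B1=T, B2=S, B5=T, B6=F, B8=T, B9=E
input #8 (k=1, n=-2, v=0): events B2->E, B1->T, B5->T, B6->T, B7->T; covers B1=T, B2=E, B5=T, B6=T, B7=T
input #9 (k=2, n=0, v=2): events B2->S, B1->T, B5->T, B6->T, B7->T; covers B1=T, B2=S, B5=T, B6=T, B7=T
union over the pool: B1=T, B1=F, B2=S, B2=E, B3=F, B4=S, B5=T, B6=T, B6=F, B7=T, B8=T, B9=S, B9=E
uncovered (5 of 18): B3=T, B4=E, B5=F, B7=F, B8=F
Answer: 5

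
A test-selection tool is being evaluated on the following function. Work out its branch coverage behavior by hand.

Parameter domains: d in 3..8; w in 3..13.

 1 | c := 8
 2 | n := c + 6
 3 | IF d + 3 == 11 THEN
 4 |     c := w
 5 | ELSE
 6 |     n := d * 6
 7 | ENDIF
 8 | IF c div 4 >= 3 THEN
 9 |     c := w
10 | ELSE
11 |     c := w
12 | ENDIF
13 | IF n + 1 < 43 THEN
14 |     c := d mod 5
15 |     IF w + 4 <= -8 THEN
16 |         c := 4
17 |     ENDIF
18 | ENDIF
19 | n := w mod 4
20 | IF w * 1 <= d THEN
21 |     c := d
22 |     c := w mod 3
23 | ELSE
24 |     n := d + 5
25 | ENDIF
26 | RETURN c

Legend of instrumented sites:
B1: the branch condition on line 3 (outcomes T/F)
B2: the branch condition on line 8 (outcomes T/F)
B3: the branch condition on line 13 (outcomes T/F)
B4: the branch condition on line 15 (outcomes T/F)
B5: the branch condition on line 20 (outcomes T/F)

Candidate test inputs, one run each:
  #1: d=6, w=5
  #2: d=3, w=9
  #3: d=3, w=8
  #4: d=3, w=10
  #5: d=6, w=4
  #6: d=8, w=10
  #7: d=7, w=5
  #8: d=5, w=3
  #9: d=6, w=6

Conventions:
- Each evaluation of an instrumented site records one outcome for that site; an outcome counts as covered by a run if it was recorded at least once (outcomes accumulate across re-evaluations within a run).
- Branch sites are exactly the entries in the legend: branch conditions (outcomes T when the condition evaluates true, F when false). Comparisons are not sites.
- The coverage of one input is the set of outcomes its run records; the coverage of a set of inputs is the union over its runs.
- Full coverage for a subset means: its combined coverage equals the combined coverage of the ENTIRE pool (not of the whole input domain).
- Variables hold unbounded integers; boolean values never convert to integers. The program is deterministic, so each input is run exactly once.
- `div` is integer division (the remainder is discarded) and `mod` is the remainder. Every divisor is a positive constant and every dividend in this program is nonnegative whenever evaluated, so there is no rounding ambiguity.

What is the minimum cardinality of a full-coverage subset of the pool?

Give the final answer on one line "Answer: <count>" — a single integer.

test 1 (d=6, w=5) fires B1->F, B2->F, B3->T, B4->F, B5->T; hits B1=F, B2=F, B3=T, B4=F, B5=T
test 2 (d=3, w=9) fires B1->F, B2->F, B3->T, B4->F, B5->F; hits B1=F, B2=F, B3=T, B4=F, B5=F
test 3 (d=3, w=8) fires B1->F, B2->F, B3->T, B4->F, B5->F; hits B1=F, B2=F, B3=T, B4=F, B5=F
test 4 (d=3, w=10) fires B1->F, B2->F, B3->T, B4->F, B5->F; hits B1=F, B2=F, B3=T, B4=F, B5=F
test 5 (d=6, w=4) fires B1->F, B2->F, B3->T, B4->F, B5->T; hits B1=F, B2=F, B3=T, B4=F, B5=T
test 6 (d=8, w=10) fires B1->T, B2->F, B3->T, B4->F, B5->F; hits B1=T, B2=F, B3=T, B4=F, B5=F
test 7 (d=7, w=5) fires B1->F, B2->F, B3->F, B5->T; hits B1=F, B2=F, B3=F, B5=T
test 8 (d=5, w=3) fires B1->F, B2->F, B3->T, B4->F, B5->T; hits B1=F, B2=F, B3=T, B4=F, B5=T
test 9 (d=6, w=6) fires B1->F, B2->F, B3->T, B4->F, B5->T; hits B1=F, B2=F, B3=T, B4=F, B5=T
pool-wide coverage (8 outcomes): B1=T, B1=F, B2=F, B3=T, B3=F, B4=F, B5=T, B5=F
every size-1 subset falls short of the 8 outcomes (best: 5/8)
at size 2, {6, 7} reaches all 8 outcomes; every lexicographically earlier size-2 subset fails

Answer: 2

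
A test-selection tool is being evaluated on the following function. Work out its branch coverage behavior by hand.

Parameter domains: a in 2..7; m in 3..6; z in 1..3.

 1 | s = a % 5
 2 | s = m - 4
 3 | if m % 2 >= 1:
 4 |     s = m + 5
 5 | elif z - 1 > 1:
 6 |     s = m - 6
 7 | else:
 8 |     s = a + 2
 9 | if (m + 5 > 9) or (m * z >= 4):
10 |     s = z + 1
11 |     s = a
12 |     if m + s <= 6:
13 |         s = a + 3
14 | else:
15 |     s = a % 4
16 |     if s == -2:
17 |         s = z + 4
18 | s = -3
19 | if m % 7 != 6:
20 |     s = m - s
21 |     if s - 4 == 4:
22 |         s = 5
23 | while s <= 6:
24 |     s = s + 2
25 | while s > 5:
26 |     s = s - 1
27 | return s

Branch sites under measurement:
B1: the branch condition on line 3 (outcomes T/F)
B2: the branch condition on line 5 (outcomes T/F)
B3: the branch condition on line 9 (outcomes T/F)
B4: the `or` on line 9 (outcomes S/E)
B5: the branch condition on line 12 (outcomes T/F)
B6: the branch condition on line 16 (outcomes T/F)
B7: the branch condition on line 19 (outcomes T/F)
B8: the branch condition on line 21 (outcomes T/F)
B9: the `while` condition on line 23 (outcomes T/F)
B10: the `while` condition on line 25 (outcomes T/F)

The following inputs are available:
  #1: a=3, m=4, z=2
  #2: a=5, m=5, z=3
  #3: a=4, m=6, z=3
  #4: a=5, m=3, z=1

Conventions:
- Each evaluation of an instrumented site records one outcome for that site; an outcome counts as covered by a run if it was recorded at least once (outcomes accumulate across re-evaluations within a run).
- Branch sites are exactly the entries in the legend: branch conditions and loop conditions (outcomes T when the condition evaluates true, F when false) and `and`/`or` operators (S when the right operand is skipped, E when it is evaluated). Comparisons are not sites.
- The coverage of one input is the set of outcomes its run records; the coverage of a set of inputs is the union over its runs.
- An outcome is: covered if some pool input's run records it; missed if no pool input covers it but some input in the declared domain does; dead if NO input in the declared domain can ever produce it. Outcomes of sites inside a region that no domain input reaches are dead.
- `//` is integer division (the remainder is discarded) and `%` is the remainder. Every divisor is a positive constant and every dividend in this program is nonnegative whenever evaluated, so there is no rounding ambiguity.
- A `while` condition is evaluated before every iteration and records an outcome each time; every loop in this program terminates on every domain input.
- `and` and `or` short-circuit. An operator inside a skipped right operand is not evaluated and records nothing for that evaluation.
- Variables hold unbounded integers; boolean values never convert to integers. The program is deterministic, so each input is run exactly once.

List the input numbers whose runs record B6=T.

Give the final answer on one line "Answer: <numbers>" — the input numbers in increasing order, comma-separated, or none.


input #1 (a=3, m=4, z=2): does not produce B6=T
input #2 (a=5, m=5, z=3): does not produce B6=T
input #3 (a=4, m=6, z=3): does not produce B6=T
input #4 (a=5, m=3, z=1): does not produce B6=T
Answer: none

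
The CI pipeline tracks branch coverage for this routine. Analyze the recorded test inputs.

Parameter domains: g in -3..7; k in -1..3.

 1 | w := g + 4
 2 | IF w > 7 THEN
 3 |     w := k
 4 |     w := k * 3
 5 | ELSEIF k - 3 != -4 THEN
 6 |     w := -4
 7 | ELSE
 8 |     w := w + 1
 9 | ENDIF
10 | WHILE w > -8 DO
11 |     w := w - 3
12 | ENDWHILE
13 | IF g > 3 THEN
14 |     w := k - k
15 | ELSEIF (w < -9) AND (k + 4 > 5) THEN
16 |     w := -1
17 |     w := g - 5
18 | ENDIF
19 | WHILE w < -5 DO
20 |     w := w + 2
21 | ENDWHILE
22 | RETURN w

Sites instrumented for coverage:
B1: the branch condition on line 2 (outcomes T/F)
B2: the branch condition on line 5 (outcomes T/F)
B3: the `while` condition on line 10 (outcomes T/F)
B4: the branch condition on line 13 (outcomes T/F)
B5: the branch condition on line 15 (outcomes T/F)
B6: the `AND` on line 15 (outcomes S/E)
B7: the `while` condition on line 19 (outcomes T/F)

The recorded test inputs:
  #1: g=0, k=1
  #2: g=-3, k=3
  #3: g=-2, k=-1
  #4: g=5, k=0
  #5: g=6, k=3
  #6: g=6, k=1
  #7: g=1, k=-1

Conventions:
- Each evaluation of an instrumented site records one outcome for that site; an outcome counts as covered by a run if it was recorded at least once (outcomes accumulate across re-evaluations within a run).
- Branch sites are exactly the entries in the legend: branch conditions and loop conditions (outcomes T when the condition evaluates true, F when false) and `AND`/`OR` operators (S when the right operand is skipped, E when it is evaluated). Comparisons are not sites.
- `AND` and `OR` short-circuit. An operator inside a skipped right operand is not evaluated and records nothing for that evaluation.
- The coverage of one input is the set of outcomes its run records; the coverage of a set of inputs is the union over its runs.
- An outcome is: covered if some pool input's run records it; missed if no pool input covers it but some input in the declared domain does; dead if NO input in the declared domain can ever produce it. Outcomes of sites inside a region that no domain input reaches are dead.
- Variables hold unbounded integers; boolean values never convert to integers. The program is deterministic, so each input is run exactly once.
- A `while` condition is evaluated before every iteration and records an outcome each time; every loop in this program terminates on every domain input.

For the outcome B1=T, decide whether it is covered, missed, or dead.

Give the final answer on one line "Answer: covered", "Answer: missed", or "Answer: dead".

B1=T is recorded by pool input(s) 4, 5, 6 -> covered

Answer: covered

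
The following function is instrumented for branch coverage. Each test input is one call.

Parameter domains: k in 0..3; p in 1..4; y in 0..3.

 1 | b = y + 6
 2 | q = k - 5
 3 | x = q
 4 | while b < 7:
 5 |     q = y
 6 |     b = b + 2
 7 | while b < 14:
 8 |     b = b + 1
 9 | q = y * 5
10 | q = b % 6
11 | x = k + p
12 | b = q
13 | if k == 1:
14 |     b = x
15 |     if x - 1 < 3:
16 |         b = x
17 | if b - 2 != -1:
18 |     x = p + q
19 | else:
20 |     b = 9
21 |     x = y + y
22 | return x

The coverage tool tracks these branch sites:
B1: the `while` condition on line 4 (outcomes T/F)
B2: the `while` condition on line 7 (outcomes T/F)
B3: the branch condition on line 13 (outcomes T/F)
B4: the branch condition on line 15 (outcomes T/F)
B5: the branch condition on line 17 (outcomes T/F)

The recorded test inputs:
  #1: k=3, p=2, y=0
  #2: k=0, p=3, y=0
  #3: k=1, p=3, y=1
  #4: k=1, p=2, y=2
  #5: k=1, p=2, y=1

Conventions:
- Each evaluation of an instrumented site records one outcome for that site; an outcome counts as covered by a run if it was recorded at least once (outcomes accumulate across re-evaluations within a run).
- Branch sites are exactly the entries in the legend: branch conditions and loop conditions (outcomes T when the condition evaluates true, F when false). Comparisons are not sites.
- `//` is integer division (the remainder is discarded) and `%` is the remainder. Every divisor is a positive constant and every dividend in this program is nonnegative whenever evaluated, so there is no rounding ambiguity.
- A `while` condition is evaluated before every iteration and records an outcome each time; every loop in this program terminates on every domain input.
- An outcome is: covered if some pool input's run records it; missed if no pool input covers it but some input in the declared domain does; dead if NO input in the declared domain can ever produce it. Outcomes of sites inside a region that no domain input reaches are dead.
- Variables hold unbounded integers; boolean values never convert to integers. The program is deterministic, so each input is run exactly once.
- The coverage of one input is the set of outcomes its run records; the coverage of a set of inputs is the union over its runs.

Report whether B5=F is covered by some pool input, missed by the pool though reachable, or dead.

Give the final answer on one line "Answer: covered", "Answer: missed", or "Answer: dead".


no pool input records B5=F
checking all 64 inputs in the declared domain: B5=F is never recorded -> dead
Answer: dead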